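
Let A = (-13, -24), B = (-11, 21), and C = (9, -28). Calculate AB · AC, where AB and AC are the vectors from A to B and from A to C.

-136

AB = B − A = (2, 45)
AC = C − A = (22, -4)
AB · AC = 2·22 + 45·(-4) = 44 - 180 = -136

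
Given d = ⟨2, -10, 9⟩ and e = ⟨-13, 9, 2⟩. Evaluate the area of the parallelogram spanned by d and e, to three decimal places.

i: (-10)·2 - 9·9 = -20 - 81 = -101
j: 9·(-13) - 2·2 = -117 - 4 = -121
k: 2·9 - (-10)·(-13) = 18 - 130 = -112
d × e = (-101, -121, -112)
|d × e| = √((-101)² + (-121)² + (-112)²) = √37386 ≈ 193.3546

193.355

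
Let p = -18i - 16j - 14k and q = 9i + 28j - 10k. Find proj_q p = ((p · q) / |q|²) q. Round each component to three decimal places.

p · q = (-18)·9 + (-16)·28 + (-14)·(-10) = -162 - 448 + 140 = -470
|q|² = 81 + 784 + 100 = 965
proj_q p = (-470/965) · (9, 28, -10) ≈ (-4.383, -13.637, 4.870)

(-4.383, -13.637, 4.870)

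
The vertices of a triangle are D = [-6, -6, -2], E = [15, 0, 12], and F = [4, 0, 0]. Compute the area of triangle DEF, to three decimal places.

DE = (21, 6, 14),  DF = (10, 6, 2)
i: 6·2 - 14·6 = 12 - 84 = -72
j: 14·10 - 21·2 = 140 - 42 = 98
k: 21·6 - 6·10 = 126 - 60 = 66
DE × DF = (-72, 98, 66)
|DE × DF| = √19144 ≈ 138.3618
area = ½ · 138.3618 ≈ 69.181

69.181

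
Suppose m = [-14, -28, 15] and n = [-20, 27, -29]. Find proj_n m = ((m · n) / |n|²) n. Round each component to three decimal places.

m · n = (-14)·(-20) + (-28)·27 + 15·(-29) = 280 - 756 - 435 = -911
|n|² = 400 + 729 + 841 = 1970
proj_n m = (-911/1970) · (-20, 27, -29) ≈ (9.249, -12.486, 13.411)

(9.249, -12.486, 13.411)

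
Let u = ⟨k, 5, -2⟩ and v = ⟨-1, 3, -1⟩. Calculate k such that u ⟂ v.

u · v = k·(-1) + 5·3 + (-2)·(-1) = 17 - 1k
Set equal to 0: -1k = -17, so k = 17.

17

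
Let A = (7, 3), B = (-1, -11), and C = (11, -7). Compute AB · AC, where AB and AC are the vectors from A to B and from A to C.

AB = B − A = (-8, -14)
AC = C − A = (4, -10)
AB · AC = (-8)·4 + (-14)·(-10) = -32 + 140 = 108

108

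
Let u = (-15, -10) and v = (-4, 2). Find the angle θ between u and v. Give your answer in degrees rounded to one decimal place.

u · v = (-15)·(-4) + (-10)·2 = 60 - 20 = 40
|u|² = 225 + 100 = 325,  |u| = √325 ≈ 18.027756
|v|² = 16 + 4 = 20,  |v| = √20 ≈ 4.472136
cos θ = 40 / (18.027756 · 4.472136) ≈ 0.49614
θ = arccos(0.49614) ≈ 60.3°

60.3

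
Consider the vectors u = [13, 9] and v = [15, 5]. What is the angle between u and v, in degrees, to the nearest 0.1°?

16.3

u · v = 13·15 + 9·5 = 195 + 45 = 240
|u|² = 169 + 81 = 250,  |u| = √250 ≈ 15.811388
|v|² = 225 + 25 = 250,  |v| = √250 ≈ 15.811388
cos θ = 240 / (15.811388 · 15.811388) ≈ 0.96000
θ = arccos(0.96000) ≈ 16.3°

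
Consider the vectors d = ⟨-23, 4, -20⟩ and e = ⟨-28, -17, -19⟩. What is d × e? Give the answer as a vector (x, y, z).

(-416, 123, 503)

i: 4·(-19) - (-20)·(-17) = -76 - 340 = -416
j: (-20)·(-28) - (-23)·(-19) = 560 - 437 = 123
k: (-23)·(-17) - 4·(-28) = 391 - (-112) = 503
d × e = (-416, 123, 503)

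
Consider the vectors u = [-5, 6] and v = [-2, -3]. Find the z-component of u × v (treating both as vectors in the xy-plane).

(-5)·(-3) - 6·(-2) = 15 - (-12) = 27

27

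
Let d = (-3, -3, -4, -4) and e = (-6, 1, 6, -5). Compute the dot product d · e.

d · e = (-3)·(-6) + (-3)·1 + (-4)·6 + (-4)·(-5) = 18 - 3 - 24 + 20 = 11

11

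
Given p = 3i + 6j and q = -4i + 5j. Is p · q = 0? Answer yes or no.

no

p · q = 3·(-4) + 6·5 = -12 + 30 = 18
Nonzero, so the vectors are not orthogonal.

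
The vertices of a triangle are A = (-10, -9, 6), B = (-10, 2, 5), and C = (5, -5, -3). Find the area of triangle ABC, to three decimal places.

95.492

AB = (0, 11, -1),  AC = (15, 4, -9)
i: 11·(-9) - (-1)·4 = -99 - (-4) = -95
j: (-1)·15 - 0·(-9) = -15 - 0 = -15
k: 0·4 - 11·15 = 0 - 165 = -165
AB × AC = (-95, -15, -165)
|AB × AC| = √36475 ≈ 190.9843
area = ½ · 190.9843 ≈ 95.492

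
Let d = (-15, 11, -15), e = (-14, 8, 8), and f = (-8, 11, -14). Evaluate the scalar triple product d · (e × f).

1490

e × f:
i: 8·(-14) - 8·11 = -112 - 88 = -200
j: 8·(-8) - (-14)·(-14) = -64 - 196 = -260
k: (-14)·11 - 8·(-8) = -154 - (-64) = -90
e × f = (-200, -260, -90)
d · (e × f) = (-15)·(-200) + 11·(-260) + (-15)·(-90) = 3000 - 2860 + 1350 = 1490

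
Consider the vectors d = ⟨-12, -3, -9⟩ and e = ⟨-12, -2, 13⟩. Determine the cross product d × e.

i: (-3)·13 - (-9)·(-2) = -39 - 18 = -57
j: (-9)·(-12) - (-12)·13 = 108 - (-156) = 264
k: (-12)·(-2) - (-3)·(-12) = 24 - 36 = -12
d × e = (-57, 264, -12)

(-57, 264, -12)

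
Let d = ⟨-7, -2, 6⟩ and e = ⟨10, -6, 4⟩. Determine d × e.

i: (-2)·4 - 6·(-6) = -8 - (-36) = 28
j: 6·10 - (-7)·4 = 60 - (-28) = 88
k: (-7)·(-6) - (-2)·10 = 42 - (-20) = 62
d × e = (28, 88, 62)

(28, 88, 62)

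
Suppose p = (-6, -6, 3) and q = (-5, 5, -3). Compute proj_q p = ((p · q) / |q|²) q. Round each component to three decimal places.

p · q = (-6)·(-5) + (-6)·5 + 3·(-3) = 30 - 30 - 9 = -9
|q|² = 25 + 25 + 9 = 59
proj_q p = (-9/59) · (-5, 5, -3) ≈ (0.763, -0.763, 0.458)

(0.763, -0.763, 0.458)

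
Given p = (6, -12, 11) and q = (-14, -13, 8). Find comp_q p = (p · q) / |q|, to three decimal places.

p · q = 6·(-14) + (-12)·(-13) + 11·8 = -84 + 156 + 88 = 160
|q| = √(196 + 169 + 64) = √429 ≈ 20.7123
comp_q p = 160 / √429 ≈ 7.725

7.725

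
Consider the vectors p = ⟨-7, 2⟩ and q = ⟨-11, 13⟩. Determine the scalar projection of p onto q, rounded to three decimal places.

6.048

p · q = (-7)·(-11) + 2·13 = 77 + 26 = 103
|q| = √(121 + 169) = √290 ≈ 17.0294
comp_q p = 103 / √290 ≈ 6.048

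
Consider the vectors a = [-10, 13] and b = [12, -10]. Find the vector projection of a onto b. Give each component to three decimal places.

(-12.295, 10.246)

a · b = (-10)·12 + 13·(-10) = -120 - 130 = -250
|b|² = 144 + 100 = 244
proj_b a = (-250/244) · (12, -10) ≈ (-12.295, 10.246)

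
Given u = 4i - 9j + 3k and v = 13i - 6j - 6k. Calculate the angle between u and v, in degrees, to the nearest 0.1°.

56.6

u · v = 4·13 + (-9)·(-6) + 3·(-6) = 52 + 54 - 18 = 88
|u|² = 16 + 81 + 9 = 106,  |u| = √106 ≈ 10.295630
|v|² = 169 + 36 + 36 = 241,  |v| = √241 ≈ 15.524175
cos θ = 88 / (10.295630 · 15.524175) ≈ 0.55058
θ = arccos(0.55058) ≈ 56.6°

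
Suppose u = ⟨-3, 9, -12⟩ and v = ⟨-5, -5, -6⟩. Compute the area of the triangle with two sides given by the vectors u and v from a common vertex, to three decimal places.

67.750

i: 9·(-6) - (-12)·(-5) = -54 - 60 = -114
j: (-12)·(-5) - (-3)·(-6) = 60 - 18 = 42
k: (-3)·(-5) - 9·(-5) = 15 - (-45) = 60
u × v = (-114, 42, 60)
|u × v| = √((-114)² + 42² + 60²) = √18360 ≈ 135.4991
area = ½ · 135.4991 ≈ 67.750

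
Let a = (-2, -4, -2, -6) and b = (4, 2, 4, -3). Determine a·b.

a · b = (-2)·4 + (-4)·2 + (-2)·4 + (-6)·(-3) = -8 - 8 - 8 + 18 = -6

-6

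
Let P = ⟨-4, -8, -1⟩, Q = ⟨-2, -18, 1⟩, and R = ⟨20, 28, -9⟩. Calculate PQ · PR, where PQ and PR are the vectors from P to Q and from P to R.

-328

PQ = Q − P = (2, -10, 2)
PR = R − P = (24, 36, -8)
PQ · PR = 2·24 + (-10)·36 + 2·(-8) = 48 - 360 - 16 = -328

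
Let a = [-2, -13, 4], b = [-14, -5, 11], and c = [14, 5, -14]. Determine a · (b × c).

b × c:
i: (-5)·(-14) - 11·5 = 70 - 55 = 15
j: 11·14 - (-14)·(-14) = 154 - 196 = -42
k: (-14)·5 - (-5)·14 = -70 - (-70) = 0
b × c = (15, -42, 0)
a · (b × c) = (-2)·15 + (-13)·(-42) + 4·0 = -30 + 546 + 0 = 516

516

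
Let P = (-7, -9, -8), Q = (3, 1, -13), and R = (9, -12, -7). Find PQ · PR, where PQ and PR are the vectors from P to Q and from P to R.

125

PQ = Q − P = (10, 10, -5)
PR = R − P = (16, -3, 1)
PQ · PR = 10·16 + 10·(-3) + (-5)·1 = 160 - 30 - 5 = 125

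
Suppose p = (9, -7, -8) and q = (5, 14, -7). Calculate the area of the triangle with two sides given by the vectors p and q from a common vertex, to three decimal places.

i: (-7)·(-7) - (-8)·14 = 49 - (-112) = 161
j: (-8)·5 - 9·(-7) = -40 - (-63) = 23
k: 9·14 - (-7)·5 = 126 - (-35) = 161
p × q = (161, 23, 161)
|p × q| = √(161² + 23² + 161²) = √52371 ≈ 228.8471
area = ½ · 228.8471 ≈ 114.424

114.424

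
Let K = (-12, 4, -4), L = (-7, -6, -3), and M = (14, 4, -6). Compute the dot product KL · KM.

128

KL = L − K = (5, -10, 1)
KM = M − K = (26, 0, -2)
KL · KM = 5·26 + (-10)·0 + 1·(-2) = 130 + 0 - 2 = 128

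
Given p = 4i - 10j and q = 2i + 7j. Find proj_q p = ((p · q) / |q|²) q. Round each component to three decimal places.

p · q = 4·2 + (-10)·7 = 8 - 70 = -62
|q|² = 4 + 49 = 53
proj_q p = (-62/53) · (2, 7) ≈ (-2.340, -8.189)

(-2.340, -8.189)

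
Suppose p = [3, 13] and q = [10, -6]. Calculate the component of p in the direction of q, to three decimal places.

-4.116

p · q = 3·10 + 13·(-6) = 30 - 78 = -48
|q| = √(100 + 36) = √136 ≈ 11.6619
comp_q p = -48 / √136 ≈ -4.116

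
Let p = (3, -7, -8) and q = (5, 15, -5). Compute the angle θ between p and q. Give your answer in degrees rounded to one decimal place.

105.8

p · q = 3·5 + (-7)·15 + (-8)·(-5) = 15 - 105 + 40 = -50
|p|² = 9 + 49 + 64 = 122,  |p| = √122 ≈ 11.045361
|q|² = 25 + 225 + 25 = 275,  |q| = √275 ≈ 16.583124
cos θ = -50 / (11.045361 · 16.583124) ≈ -0.27298
θ = arccos(-0.27298) ≈ 105.8°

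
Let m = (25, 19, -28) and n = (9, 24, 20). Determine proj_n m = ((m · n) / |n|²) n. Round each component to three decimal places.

m · n = 25·9 + 19·24 + (-28)·20 = 225 + 456 - 560 = 121
|n|² = 81 + 576 + 400 = 1057
proj_n m = (121/1057) · (9, 24, 20) ≈ (1.030, 2.747, 2.289)

(1.030, 2.747, 2.289)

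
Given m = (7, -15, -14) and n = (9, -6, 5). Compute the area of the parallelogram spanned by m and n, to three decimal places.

244.645

i: (-15)·5 - (-14)·(-6) = -75 - 84 = -159
j: (-14)·9 - 7·5 = -126 - 35 = -161
k: 7·(-6) - (-15)·9 = -42 - (-135) = 93
m × n = (-159, -161, 93)
|m × n| = √((-159)² + (-161)² + 93²) = √59851 ≈ 244.6446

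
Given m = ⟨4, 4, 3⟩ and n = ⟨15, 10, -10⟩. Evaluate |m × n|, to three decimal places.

i: 4·(-10) - 3·10 = -40 - 30 = -70
j: 3·15 - 4·(-10) = 45 - (-40) = 85
k: 4·10 - 4·15 = 40 - 60 = -20
m × n = (-70, 85, -20)
|m × n| = √((-70)² + 85² + (-20)²) = √12525 ≈ 111.9151

111.915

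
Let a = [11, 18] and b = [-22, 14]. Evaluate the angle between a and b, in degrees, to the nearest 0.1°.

a · b = 11·(-22) + 18·14 = -242 + 252 = 10
|a|² = 121 + 324 = 445,  |a| = √445 ≈ 21.095023
|b|² = 484 + 196 = 680,  |b| = √680 ≈ 26.076810
cos θ = 10 / (21.095023 · 26.076810) ≈ 0.01818
θ = arccos(0.01818) ≈ 89.0°

89.0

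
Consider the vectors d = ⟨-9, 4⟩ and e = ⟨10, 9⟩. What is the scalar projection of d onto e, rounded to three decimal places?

-4.014

d · e = (-9)·10 + 4·9 = -90 + 36 = -54
|e| = √(100 + 81) = √181 ≈ 13.4536
comp_e d = -54 / √181 ≈ -4.014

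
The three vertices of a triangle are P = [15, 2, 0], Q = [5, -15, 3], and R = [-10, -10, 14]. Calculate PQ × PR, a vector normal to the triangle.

PQ = (-10, -17, 3)
PR = (-25, -12, 14)
i: (-17)·14 - 3·(-12) = -238 - (-36) = -202
j: 3·(-25) - (-10)·14 = -75 - (-140) = 65
k: (-10)·(-12) - (-17)·(-25) = 120 - 425 = -305
PQ × PR = (-202, 65, -305)

(-202, 65, -305)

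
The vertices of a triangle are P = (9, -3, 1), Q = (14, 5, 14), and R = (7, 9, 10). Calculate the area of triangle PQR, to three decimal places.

66.845

PQ = (5, 8, 13),  PR = (-2, 12, 9)
i: 8·9 - 13·12 = 72 - 156 = -84
j: 13·(-2) - 5·9 = -26 - 45 = -71
k: 5·12 - 8·(-2) = 60 - (-16) = 76
PQ × PR = (-84, -71, 76)
|PQ × PR| = √17873 ≈ 133.6899
area = ½ · 133.6899 ≈ 66.845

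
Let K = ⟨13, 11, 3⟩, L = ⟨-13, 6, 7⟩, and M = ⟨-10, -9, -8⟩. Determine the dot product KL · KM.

KL = L − K = (-26, -5, 4)
KM = M − K = (-23, -20, -11)
KL · KM = (-26)·(-23) + (-5)·(-20) + 4·(-11) = 598 + 100 - 44 = 654

654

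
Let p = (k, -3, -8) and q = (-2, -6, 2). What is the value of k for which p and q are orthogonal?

p · q = k·(-2) + (-3)·(-6) + (-8)·2 = 2 - 2k
Set equal to 0: -2k = -2, so k = 1.

1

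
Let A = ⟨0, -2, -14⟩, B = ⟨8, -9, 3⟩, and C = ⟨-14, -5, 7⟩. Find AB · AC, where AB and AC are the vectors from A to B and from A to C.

266

AB = B − A = (8, -7, 17)
AC = C − A = (-14, -3, 21)
AB · AC = 8·(-14) + (-7)·(-3) + 17·21 = -112 + 21 + 357 = 266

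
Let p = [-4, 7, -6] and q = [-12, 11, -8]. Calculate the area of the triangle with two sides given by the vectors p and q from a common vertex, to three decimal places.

28.723

i: 7·(-8) - (-6)·11 = -56 - (-66) = 10
j: (-6)·(-12) - (-4)·(-8) = 72 - 32 = 40
k: (-4)·11 - 7·(-12) = -44 - (-84) = 40
p × q = (10, 40, 40)
|p × q| = √(10² + 40² + 40²) = √3300 ≈ 57.4456
area = ½ · 57.4456 ≈ 28.723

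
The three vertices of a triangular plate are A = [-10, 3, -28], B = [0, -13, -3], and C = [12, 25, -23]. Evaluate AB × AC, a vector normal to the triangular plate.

AB = (10, -16, 25)
AC = (22, 22, 5)
i: (-16)·5 - 25·22 = -80 - 550 = -630
j: 25·22 - 10·5 = 550 - 50 = 500
k: 10·22 - (-16)·22 = 220 - (-352) = 572
AB × AC = (-630, 500, 572)

(-630, 500, 572)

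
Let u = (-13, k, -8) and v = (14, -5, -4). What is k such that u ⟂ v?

u · v = (-13)·14 + k·(-5) + (-8)·(-4) = -150 - 5k
Set equal to 0: -5k = 150, so k = -30.

-30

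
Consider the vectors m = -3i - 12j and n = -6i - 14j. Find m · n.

m · n = (-3)·(-6) + (-12)·(-14) = 18 + 168 = 186

186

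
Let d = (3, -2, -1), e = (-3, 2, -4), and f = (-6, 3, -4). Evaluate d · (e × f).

-15

e × f:
i: 2·(-4) - (-4)·3 = -8 - (-12) = 4
j: (-4)·(-6) - (-3)·(-4) = 24 - 12 = 12
k: (-3)·3 - 2·(-6) = -9 - (-12) = 3
e × f = (4, 12, 3)
d · (e × f) = 3·4 + (-2)·12 + (-1)·3 = 12 - 24 - 3 = -15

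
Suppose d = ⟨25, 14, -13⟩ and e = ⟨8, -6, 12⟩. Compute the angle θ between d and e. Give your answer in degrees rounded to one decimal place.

d · e = 25·8 + 14·(-6) + (-13)·12 = 200 - 84 - 156 = -40
|d|² = 625 + 196 + 169 = 990,  |d| = √990 ≈ 31.464265
|e|² = 64 + 36 + 144 = 244,  |e| = √244 ≈ 15.620499
cos θ = -40 / (31.464265 · 15.620499) ≈ -0.08139
θ = arccos(-0.08139) ≈ 94.7°

94.7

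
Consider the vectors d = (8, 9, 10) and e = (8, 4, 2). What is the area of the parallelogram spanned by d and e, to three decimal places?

78.613

i: 9·2 - 10·4 = 18 - 40 = -22
j: 10·8 - 8·2 = 80 - 16 = 64
k: 8·4 - 9·8 = 32 - 72 = -40
d × e = (-22, 64, -40)
|d × e| = √((-22)² + 64² + (-40)²) = √6180 ≈ 78.6130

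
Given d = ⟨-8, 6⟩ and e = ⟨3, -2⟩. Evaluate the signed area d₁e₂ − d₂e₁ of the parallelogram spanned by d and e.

-2

(-8)·(-2) - 6·3 = 16 - 18 = -2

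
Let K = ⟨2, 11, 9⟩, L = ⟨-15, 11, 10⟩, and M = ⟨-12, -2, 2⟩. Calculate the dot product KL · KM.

KL = L − K = (-17, 0, 1)
KM = M − K = (-14, -13, -7)
KL · KM = (-17)·(-14) + 0·(-13) + 1·(-7) = 238 + 0 - 7 = 231

231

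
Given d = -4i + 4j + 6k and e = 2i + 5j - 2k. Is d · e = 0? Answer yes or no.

yes

d · e = (-4)·2 + 4·5 + 6·(-2) = -8 + 20 - 12 = 0
Zero, so the vectors are orthogonal.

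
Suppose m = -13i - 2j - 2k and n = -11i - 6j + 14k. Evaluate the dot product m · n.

m · n = (-13)·(-11) + (-2)·(-6) + (-2)·14 = 143 + 12 - 28 = 127

127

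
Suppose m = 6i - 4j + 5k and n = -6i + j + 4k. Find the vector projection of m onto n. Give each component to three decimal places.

m · n = 6·(-6) + (-4)·1 + 5·4 = -36 - 4 + 20 = -20
|n|² = 36 + 1 + 16 = 53
proj_n m = (-20/53) · (-6, 1, 4) ≈ (2.264, -0.377, -1.509)

(2.264, -0.377, -1.509)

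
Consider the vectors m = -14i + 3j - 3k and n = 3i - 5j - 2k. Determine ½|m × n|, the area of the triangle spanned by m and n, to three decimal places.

i: 3·(-2) - (-3)·(-5) = -6 - 15 = -21
j: (-3)·3 - (-14)·(-2) = -9 - 28 = -37
k: (-14)·(-5) - 3·3 = 70 - 9 = 61
m × n = (-21, -37, 61)
|m × n| = √((-21)² + (-37)² + 61²) = √5531 ≈ 74.3707
area = ½ · 74.3707 ≈ 37.185

37.185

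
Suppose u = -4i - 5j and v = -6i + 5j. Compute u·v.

-1

u · v = (-4)·(-6) + (-5)·5 = 24 - 25 = -1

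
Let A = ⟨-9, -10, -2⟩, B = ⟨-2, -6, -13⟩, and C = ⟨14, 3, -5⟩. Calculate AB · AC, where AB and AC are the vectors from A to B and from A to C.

AB = B − A = (7, 4, -11)
AC = C − A = (23, 13, -3)
AB · AC = 7·23 + 4·13 + (-11)·(-3) = 161 + 52 + 33 = 246

246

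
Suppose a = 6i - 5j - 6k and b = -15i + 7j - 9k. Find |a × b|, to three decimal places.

171.447

i: (-5)·(-9) - (-6)·7 = 45 - (-42) = 87
j: (-6)·(-15) - 6·(-9) = 90 - (-54) = 144
k: 6·7 - (-5)·(-15) = 42 - 75 = -33
a × b = (87, 144, -33)
|a × b| = √(87² + 144² + (-33)²) = √29394 ≈ 171.4468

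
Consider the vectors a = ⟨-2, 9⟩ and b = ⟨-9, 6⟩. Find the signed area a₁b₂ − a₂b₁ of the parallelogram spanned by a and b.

(-2)·6 - 9·(-9) = -12 - (-81) = 69

69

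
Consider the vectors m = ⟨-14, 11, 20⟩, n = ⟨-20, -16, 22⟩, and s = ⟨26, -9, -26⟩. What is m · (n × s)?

3896

n × s:
i: (-16)·(-26) - 22·(-9) = 416 - (-198) = 614
j: 22·26 - (-20)·(-26) = 572 - 520 = 52
k: (-20)·(-9) - (-16)·26 = 180 - (-416) = 596
n × s = (614, 52, 596)
m · (n × s) = (-14)·614 + 11·52 + 20·596 = -8596 + 572 + 11920 = 3896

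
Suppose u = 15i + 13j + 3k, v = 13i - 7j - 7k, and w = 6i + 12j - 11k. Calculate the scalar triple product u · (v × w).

v × w:
i: (-7)·(-11) - (-7)·12 = 77 - (-84) = 161
j: (-7)·6 - 13·(-11) = -42 - (-143) = 101
k: 13·12 - (-7)·6 = 156 - (-42) = 198
v × w = (161, 101, 198)
u · (v × w) = 15·161 + 13·101 + 3·198 = 2415 + 1313 + 594 = 4322

4322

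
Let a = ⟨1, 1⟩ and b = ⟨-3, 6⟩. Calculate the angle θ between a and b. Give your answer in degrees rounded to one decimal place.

71.6

a · b = 1·(-3) + 1·6 = -3 + 6 = 3
|a|² = 1 + 1 = 2,  |a| = √2 ≈ 1.414214
|b|² = 9 + 36 = 45,  |b| = √45 ≈ 6.708204
cos θ = 3 / (1.414214 · 6.708204) ≈ 0.31623
θ = arccos(0.31623) ≈ 71.6°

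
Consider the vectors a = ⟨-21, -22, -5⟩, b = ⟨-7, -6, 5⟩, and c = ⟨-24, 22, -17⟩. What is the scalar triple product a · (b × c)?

6916

b × c:
i: (-6)·(-17) - 5·22 = 102 - 110 = -8
j: 5·(-24) - (-7)·(-17) = -120 - 119 = -239
k: (-7)·22 - (-6)·(-24) = -154 - 144 = -298
b × c = (-8, -239, -298)
a · (b × c) = (-21)·(-8) + (-22)·(-239) + (-5)·(-298) = 168 + 5258 + 1490 = 6916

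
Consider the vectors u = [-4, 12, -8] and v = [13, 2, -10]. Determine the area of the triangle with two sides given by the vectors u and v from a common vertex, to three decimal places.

i: 12·(-10) - (-8)·2 = -120 - (-16) = -104
j: (-8)·13 - (-4)·(-10) = -104 - 40 = -144
k: (-4)·2 - 12·13 = -8 - 156 = -164
u × v = (-104, -144, -164)
|u × v| = √((-104)² + (-144)² + (-164)²) = √58448 ≈ 241.7602
area = ½ · 241.7602 ≈ 120.880

120.880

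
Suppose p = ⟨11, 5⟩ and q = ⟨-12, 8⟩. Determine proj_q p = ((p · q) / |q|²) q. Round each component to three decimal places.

(5.308, -3.538)

p · q = 11·(-12) + 5·8 = -132 + 40 = -92
|q|² = 144 + 64 = 208
proj_q p = (-92/208) · (-12, 8) ≈ (5.308, -3.538)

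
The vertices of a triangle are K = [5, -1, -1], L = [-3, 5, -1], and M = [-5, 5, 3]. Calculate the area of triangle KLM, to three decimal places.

KL = (-8, 6, 0),  KM = (-10, 6, 4)
i: 6·4 - 0·6 = 24 - 0 = 24
j: 0·(-10) - (-8)·4 = 0 - (-32) = 32
k: (-8)·6 - 6·(-10) = -48 - (-60) = 12
KL × KM = (24, 32, 12)
|KL × KM| = √1744 ≈ 41.7612
area = ½ · 41.7612 ≈ 20.881

20.881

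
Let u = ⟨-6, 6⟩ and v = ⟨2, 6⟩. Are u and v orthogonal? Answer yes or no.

u · v = (-6)·2 + 6·6 = -12 + 36 = 24
Nonzero, so the vectors are not orthogonal.

no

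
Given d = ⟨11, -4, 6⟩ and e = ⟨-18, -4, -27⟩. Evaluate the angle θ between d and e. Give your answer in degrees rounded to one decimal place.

143.1

d · e = 11·(-18) + (-4)·(-4) + 6·(-27) = -198 + 16 - 162 = -344
|d|² = 121 + 16 + 36 = 173,  |d| = √173 ≈ 13.152946
|e|² = 324 + 16 + 729 = 1069,  |e| = √1069 ≈ 32.695565
cos θ = -344 / (13.152946 · 32.695565) ≈ -0.79992
θ = arccos(-0.79992) ≈ 143.1°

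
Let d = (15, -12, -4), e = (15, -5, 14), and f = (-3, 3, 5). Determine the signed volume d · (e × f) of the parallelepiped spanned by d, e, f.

279

e × f:
i: (-5)·5 - 14·3 = -25 - 42 = -67
j: 14·(-3) - 15·5 = -42 - 75 = -117
k: 15·3 - (-5)·(-3) = 45 - 15 = 30
e × f = (-67, -117, 30)
d · (e × f) = 15·(-67) + (-12)·(-117) + (-4)·30 = -1005 + 1404 - 120 = 279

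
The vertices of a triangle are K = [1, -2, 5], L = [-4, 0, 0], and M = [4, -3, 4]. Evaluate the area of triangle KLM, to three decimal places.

KL = (-5, 2, -5),  KM = (3, -1, -1)
i: 2·(-1) - (-5)·(-1) = -2 - 5 = -7
j: (-5)·3 - (-5)·(-1) = -15 - 5 = -20
k: (-5)·(-1) - 2·3 = 5 - 6 = -1
KL × KM = (-7, -20, -1)
|KL × KM| = √450 ≈ 21.2132
area = ½ · 21.2132 ≈ 10.607

10.607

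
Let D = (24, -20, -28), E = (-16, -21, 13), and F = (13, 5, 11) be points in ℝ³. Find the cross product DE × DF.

DE = (-40, -1, 41)
DF = (-11, 25, 39)
i: (-1)·39 - 41·25 = -39 - 1025 = -1064
j: 41·(-11) - (-40)·39 = -451 - (-1560) = 1109
k: (-40)·25 - (-1)·(-11) = -1000 - 11 = -1011
DE × DF = (-1064, 1109, -1011)

(-1064, 1109, -1011)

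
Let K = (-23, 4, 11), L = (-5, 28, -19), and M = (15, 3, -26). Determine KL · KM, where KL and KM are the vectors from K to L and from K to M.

KL = L − K = (18, 24, -30)
KM = M − K = (38, -1, -37)
KL · KM = 18·38 + 24·(-1) + (-30)·(-37) = 684 - 24 + 1110 = 1770

1770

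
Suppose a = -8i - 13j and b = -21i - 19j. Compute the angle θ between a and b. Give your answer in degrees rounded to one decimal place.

16.3

a · b = (-8)·(-21) + (-13)·(-19) = 168 + 247 = 415
|a|² = 64 + 169 = 233,  |a| = √233 ≈ 15.264338
|b|² = 441 + 361 = 802,  |b| = √802 ≈ 28.319605
cos θ = 415 / (15.264338 · 28.319605) ≈ 0.96003
θ = arccos(0.96003) ≈ 16.3°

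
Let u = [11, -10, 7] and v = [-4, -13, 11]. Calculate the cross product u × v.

(-19, -149, -183)

i: (-10)·11 - 7·(-13) = -110 - (-91) = -19
j: 7·(-4) - 11·11 = -28 - 121 = -149
k: 11·(-13) - (-10)·(-4) = -143 - 40 = -183
u × v = (-19, -149, -183)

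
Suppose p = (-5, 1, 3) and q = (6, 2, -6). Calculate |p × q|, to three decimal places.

i: 1·(-6) - 3·2 = -6 - 6 = -12
j: 3·6 - (-5)·(-6) = 18 - 30 = -12
k: (-5)·2 - 1·6 = -10 - 6 = -16
p × q = (-12, -12, -16)
|p × q| = √((-12)² + (-12)² + (-16)²) = √544 ≈ 23.3238

23.324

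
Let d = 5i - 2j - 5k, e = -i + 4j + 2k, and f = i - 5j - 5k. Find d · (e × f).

e × f:
i: 4·(-5) - 2·(-5) = -20 - (-10) = -10
j: 2·1 - (-1)·(-5) = 2 - 5 = -3
k: (-1)·(-5) - 4·1 = 5 - 4 = 1
e × f = (-10, -3, 1)
d · (e × f) = 5·(-10) + (-2)·(-3) + (-5)·1 = -50 + 6 - 5 = -49

-49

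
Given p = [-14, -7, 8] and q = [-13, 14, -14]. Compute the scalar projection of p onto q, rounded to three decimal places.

p · q = (-14)·(-13) + (-7)·14 + 8·(-14) = 182 - 98 - 112 = -28
|q| = √(169 + 196 + 196) = √561 ≈ 23.6854
comp_q p = -28 / √561 ≈ -1.182

-1.182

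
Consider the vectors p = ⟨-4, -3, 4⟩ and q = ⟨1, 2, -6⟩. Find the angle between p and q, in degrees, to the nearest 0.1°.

146.0

p · q = (-4)·1 + (-3)·2 + 4·(-6) = -4 - 6 - 24 = -34
|p|² = 16 + 9 + 16 = 41,  |p| = √41 ≈ 6.403124
|q|² = 1 + 4 + 36 = 41,  |q| = √41 ≈ 6.403124
cos θ = -34 / (6.403124 · 6.403124) ≈ -0.82927
θ = arccos(-0.82927) ≈ 146.0°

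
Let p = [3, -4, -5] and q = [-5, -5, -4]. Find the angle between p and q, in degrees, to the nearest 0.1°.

p · q = 3·(-5) + (-4)·(-5) + (-5)·(-4) = -15 + 20 + 20 = 25
|p|² = 9 + 16 + 25 = 50,  |p| = √50 ≈ 7.071068
|q|² = 25 + 25 + 16 = 66,  |q| = √66 ≈ 8.124038
cos θ = 25 / (7.071068 · 8.124038) ≈ 0.43519
θ = arccos(0.43519) ≈ 64.2°

64.2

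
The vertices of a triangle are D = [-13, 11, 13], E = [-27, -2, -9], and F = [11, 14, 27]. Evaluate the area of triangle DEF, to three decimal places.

DE = (-14, -13, -22),  DF = (24, 3, 14)
i: (-13)·14 - (-22)·3 = -182 - (-66) = -116
j: (-22)·24 - (-14)·14 = -528 - (-196) = -332
k: (-14)·3 - (-13)·24 = -42 - (-312) = 270
DE × DF = (-116, -332, 270)
|DE × DF| = √196580 ≈ 443.3734
area = ½ · 443.3734 ≈ 221.687

221.687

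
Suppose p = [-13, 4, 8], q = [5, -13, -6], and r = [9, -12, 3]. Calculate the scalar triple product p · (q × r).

1623

q × r:
i: (-13)·3 - (-6)·(-12) = -39 - 72 = -111
j: (-6)·9 - 5·3 = -54 - 15 = -69
k: 5·(-12) - (-13)·9 = -60 - (-117) = 57
q × r = (-111, -69, 57)
p · (q × r) = (-13)·(-111) + 4·(-69) + 8·57 = 1443 - 276 + 456 = 1623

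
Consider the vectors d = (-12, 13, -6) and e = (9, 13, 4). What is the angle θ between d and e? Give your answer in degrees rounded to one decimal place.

83.0

d · e = (-12)·9 + 13·13 + (-6)·4 = -108 + 169 - 24 = 37
|d|² = 144 + 169 + 36 = 349,  |d| = √349 ≈ 18.681542
|e|² = 81 + 169 + 16 = 266,  |e| = √266 ≈ 16.309506
cos θ = 37 / (18.681542 · 16.309506) ≈ 0.12144
θ = arccos(0.12144) ≈ 83.0°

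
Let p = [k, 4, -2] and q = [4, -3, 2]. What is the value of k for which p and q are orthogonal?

p · q = k·4 + 4·(-3) + (-2)·2 = -16 + 4k
Set equal to 0: 4k = 16, so k = 4.

4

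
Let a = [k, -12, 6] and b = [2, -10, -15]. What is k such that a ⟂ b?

a · b = k·2 + (-12)·(-10) + 6·(-15) = 30 + 2k
Set equal to 0: 2k = -30, so k = -15.

-15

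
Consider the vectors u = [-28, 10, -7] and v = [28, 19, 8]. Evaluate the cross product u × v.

i: 10·8 - (-7)·19 = 80 - (-133) = 213
j: (-7)·28 - (-28)·8 = -196 - (-224) = 28
k: (-28)·19 - 10·28 = -532 - 280 = -812
u × v = (213, 28, -812)

(213, 28, -812)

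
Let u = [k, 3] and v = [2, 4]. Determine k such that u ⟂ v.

-6

u · v = k·2 + 3·4 = 12 + 2k
Set equal to 0: 2k = -12, so k = -6.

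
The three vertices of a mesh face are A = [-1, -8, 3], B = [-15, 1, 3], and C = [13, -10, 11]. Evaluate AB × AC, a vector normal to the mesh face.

(72, 112, -98)

AB = (-14, 9, 0)
AC = (14, -2, 8)
i: 9·8 - 0·(-2) = 72 - 0 = 72
j: 0·14 - (-14)·8 = 0 - (-112) = 112
k: (-14)·(-2) - 9·14 = 28 - 126 = -98
AB × AC = (72, 112, -98)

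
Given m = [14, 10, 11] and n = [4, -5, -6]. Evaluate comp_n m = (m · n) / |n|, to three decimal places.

m · n = 14·4 + 10·(-5) + 11·(-6) = 56 - 50 - 66 = -60
|n| = √(16 + 25 + 36) = √77 ≈ 8.7750
comp_n m = -60 / √77 ≈ -6.838

-6.838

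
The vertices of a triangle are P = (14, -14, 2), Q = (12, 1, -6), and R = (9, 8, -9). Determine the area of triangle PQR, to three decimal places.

PQ = (-2, 15, -8),  PR = (-5, 22, -11)
i: 15·(-11) - (-8)·22 = -165 - (-176) = 11
j: (-8)·(-5) - (-2)·(-11) = 40 - 22 = 18
k: (-2)·22 - 15·(-5) = -44 - (-75) = 31
PQ × PR = (11, 18, 31)
|PQ × PR| = √1406 ≈ 37.4967
area = ½ · 37.4967 ≈ 18.748

18.748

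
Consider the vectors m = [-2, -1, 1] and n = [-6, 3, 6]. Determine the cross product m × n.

i: (-1)·6 - 1·3 = -6 - 3 = -9
j: 1·(-6) - (-2)·6 = -6 - (-12) = 6
k: (-2)·3 - (-1)·(-6) = -6 - 6 = -12
m × n = (-9, 6, -12)

(-9, 6, -12)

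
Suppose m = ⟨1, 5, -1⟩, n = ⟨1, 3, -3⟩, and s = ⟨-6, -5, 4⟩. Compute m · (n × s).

54

n × s:
i: 3·4 - (-3)·(-5) = 12 - 15 = -3
j: (-3)·(-6) - 1·4 = 18 - 4 = 14
k: 1·(-5) - 3·(-6) = -5 - (-18) = 13
n × s = (-3, 14, 13)
m · (n × s) = 1·(-3) + 5·14 + (-1)·13 = -3 + 70 - 13 = 54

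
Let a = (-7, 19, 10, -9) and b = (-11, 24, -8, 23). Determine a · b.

a · b = (-7)·(-11) + 19·24 + 10·(-8) + (-9)·23 = 77 + 456 - 80 - 207 = 246

246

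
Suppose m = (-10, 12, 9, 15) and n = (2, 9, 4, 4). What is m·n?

184

m · n = (-10)·2 + 12·9 + 9·4 + 15·4 = -20 + 108 + 36 + 60 = 184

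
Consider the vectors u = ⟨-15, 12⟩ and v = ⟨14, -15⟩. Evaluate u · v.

u · v = (-15)·14 + 12·(-15) = -210 - 180 = -390

-390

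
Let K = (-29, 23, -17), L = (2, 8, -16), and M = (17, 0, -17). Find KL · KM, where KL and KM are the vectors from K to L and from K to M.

KL = L − K = (31, -15, 1)
KM = M − K = (46, -23, 0)
KL · KM = 31·46 + (-15)·(-23) + 1·0 = 1426 + 345 + 0 = 1771

1771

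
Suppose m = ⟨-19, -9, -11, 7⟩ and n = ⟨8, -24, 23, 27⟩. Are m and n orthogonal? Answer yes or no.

yes

m · n = (-19)·8 + (-9)·(-24) + (-11)·23 + 7·27 = -152 + 216 - 253 + 189 = 0
Zero, so the vectors are orthogonal.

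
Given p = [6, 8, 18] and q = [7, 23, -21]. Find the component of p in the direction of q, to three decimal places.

p · q = 6·7 + 8·23 + 18·(-21) = 42 + 184 - 378 = -152
|q| = √(49 + 529 + 441) = √1019 ≈ 31.9218
comp_q p = -152 / √1019 ≈ -4.762

-4.762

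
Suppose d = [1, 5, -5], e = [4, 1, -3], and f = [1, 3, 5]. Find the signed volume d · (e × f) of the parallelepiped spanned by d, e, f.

-156

e × f:
i: 1·5 - (-3)·3 = 5 - (-9) = 14
j: (-3)·1 - 4·5 = -3 - 20 = -23
k: 4·3 - 1·1 = 12 - 1 = 11
e × f = (14, -23, 11)
d · (e × f) = 1·14 + 5·(-23) + (-5)·11 = 14 - 115 - 55 = -156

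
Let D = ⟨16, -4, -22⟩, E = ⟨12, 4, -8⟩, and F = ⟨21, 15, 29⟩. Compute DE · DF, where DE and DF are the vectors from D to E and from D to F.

846

DE = E − D = (-4, 8, 14)
DF = F − D = (5, 19, 51)
DE · DF = (-4)·5 + 8·19 + 14·51 = -20 + 152 + 714 = 846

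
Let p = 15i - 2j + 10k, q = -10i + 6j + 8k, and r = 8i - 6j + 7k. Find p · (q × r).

q × r:
i: 6·7 - 8·(-6) = 42 - (-48) = 90
j: 8·8 - (-10)·7 = 64 - (-70) = 134
k: (-10)·(-6) - 6·8 = 60 - 48 = 12
q × r = (90, 134, 12)
p · (q × r) = 15·90 + (-2)·134 + 10·12 = 1350 - 268 + 120 = 1202

1202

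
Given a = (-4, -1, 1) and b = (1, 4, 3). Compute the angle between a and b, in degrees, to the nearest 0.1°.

a · b = (-4)·1 + (-1)·4 + 1·3 = -4 - 4 + 3 = -5
|a|² = 16 + 1 + 1 = 18,  |a| = √18 ≈ 4.242641
|b|² = 1 + 16 + 9 = 26,  |b| = √26 ≈ 5.099020
cos θ = -5 / (4.242641 · 5.099020) ≈ -0.23113
θ = arccos(-0.23113) ≈ 103.4°

103.4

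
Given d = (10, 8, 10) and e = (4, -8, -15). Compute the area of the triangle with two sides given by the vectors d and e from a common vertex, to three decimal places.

i: 8·(-15) - 10·(-8) = -120 - (-80) = -40
j: 10·4 - 10·(-15) = 40 - (-150) = 190
k: 10·(-8) - 8·4 = -80 - 32 = -112
d × e = (-40, 190, -112)
|d × e| = √((-40)² + 190² + (-112)²) = √50244 ≈ 224.1517
area = ½ · 224.1517 ≈ 112.076

112.076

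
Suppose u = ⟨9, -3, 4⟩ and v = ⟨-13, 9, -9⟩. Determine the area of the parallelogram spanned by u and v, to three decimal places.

i: (-3)·(-9) - 4·9 = 27 - 36 = -9
j: 4·(-13) - 9·(-9) = -52 - (-81) = 29
k: 9·9 - (-3)·(-13) = 81 - 39 = 42
u × v = (-9, 29, 42)
|u × v| = √((-9)² + 29² + 42²) = √2686 ≈ 51.8266

51.827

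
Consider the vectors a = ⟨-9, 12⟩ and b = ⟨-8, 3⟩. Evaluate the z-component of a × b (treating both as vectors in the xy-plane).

69

(-9)·3 - 12·(-8) = -27 - (-96) = 69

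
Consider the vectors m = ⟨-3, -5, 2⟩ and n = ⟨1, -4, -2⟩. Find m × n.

i: (-5)·(-2) - 2·(-4) = 10 - (-8) = 18
j: 2·1 - (-3)·(-2) = 2 - 6 = -4
k: (-3)·(-4) - (-5)·1 = 12 - (-5) = 17
m × n = (18, -4, 17)

(18, -4, 17)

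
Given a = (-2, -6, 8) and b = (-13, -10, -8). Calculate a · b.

22

a · b = (-2)·(-13) + (-6)·(-10) + 8·(-8) = 26 + 60 - 64 = 22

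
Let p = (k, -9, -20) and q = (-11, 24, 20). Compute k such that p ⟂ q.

p · q = k·(-11) + (-9)·24 + (-20)·20 = -616 - 11k
Set equal to 0: -11k = 616, so k = -56.

-56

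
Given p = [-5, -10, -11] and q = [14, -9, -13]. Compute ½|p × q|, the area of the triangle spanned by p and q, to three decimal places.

i: (-10)·(-13) - (-11)·(-9) = 130 - 99 = 31
j: (-11)·14 - (-5)·(-13) = -154 - 65 = -219
k: (-5)·(-9) - (-10)·14 = 45 - (-140) = 185
p × q = (31, -219, 185)
|p × q| = √(31² + (-219)² + 185²) = √83147 ≈ 288.3522
area = ½ · 288.3522 ≈ 144.176

144.176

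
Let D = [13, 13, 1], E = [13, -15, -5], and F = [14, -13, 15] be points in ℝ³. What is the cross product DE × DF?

(-548, -6, 28)

DE = (0, -28, -6)
DF = (1, -26, 14)
i: (-28)·14 - (-6)·(-26) = -392 - 156 = -548
j: (-6)·1 - 0·14 = -6 - 0 = -6
k: 0·(-26) - (-28)·1 = 0 - (-28) = 28
DE × DF = (-548, -6, 28)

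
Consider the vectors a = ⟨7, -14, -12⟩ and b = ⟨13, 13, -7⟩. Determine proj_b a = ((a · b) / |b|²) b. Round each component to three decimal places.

(-0.235, -0.235, 0.127)

a · b = 7·13 + (-14)·13 + (-12)·(-7) = 91 - 182 + 84 = -7
|b|² = 169 + 169 + 49 = 387
proj_b a = (-7/387) · (13, 13, -7) ≈ (-0.235, -0.235, 0.127)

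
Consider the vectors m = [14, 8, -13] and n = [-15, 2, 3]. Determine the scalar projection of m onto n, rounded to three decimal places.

m · n = 14·(-15) + 8·2 + (-13)·3 = -210 + 16 - 39 = -233
|n| = √(225 + 4 + 9) = √238 ≈ 15.4272
comp_n m = -233 / √238 ≈ -15.103

-15.103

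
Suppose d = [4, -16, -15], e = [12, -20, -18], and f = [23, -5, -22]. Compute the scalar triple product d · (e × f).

-2200

e × f:
i: (-20)·(-22) - (-18)·(-5) = 440 - 90 = 350
j: (-18)·23 - 12·(-22) = -414 - (-264) = -150
k: 12·(-5) - (-20)·23 = -60 - (-460) = 400
e × f = (350, -150, 400)
d · (e × f) = 4·350 + (-16)·(-150) + (-15)·400 = 1400 + 2400 - 6000 = -2200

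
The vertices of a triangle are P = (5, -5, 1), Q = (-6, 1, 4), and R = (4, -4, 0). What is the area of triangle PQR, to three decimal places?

8.689

PQ = (-11, 6, 3),  PR = (-1, 1, -1)
i: 6·(-1) - 3·1 = -6 - 3 = -9
j: 3·(-1) - (-11)·(-1) = -3 - 11 = -14
k: (-11)·1 - 6·(-1) = -11 - (-6) = -5
PQ × PR = (-9, -14, -5)
|PQ × PR| = √302 ≈ 17.3781
area = ½ · 17.3781 ≈ 8.689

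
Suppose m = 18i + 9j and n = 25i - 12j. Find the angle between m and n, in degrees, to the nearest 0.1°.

52.2

m · n = 18·25 + 9·(-12) = 450 - 108 = 342
|m|² = 324 + 81 = 405,  |m| = √405 ≈ 20.124612
|n|² = 625 + 144 = 769,  |n| = √769 ≈ 27.730849
cos θ = 342 / (20.124612 · 27.730849) ≈ 0.61282
θ = arccos(0.61282) ≈ 52.2°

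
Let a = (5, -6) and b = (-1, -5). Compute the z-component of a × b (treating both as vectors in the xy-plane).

5·(-5) - (-6)·(-1) = -25 - 6 = -31

-31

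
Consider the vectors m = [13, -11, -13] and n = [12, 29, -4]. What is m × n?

i: (-11)·(-4) - (-13)·29 = 44 - (-377) = 421
j: (-13)·12 - 13·(-4) = -156 - (-52) = -104
k: 13·29 - (-11)·12 = 377 - (-132) = 509
m × n = (421, -104, 509)

(421, -104, 509)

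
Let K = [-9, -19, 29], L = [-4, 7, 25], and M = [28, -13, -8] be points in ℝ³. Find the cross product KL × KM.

(-938, 37, -932)

KL = (5, 26, -4)
KM = (37, 6, -37)
i: 26·(-37) - (-4)·6 = -962 - (-24) = -938
j: (-4)·37 - 5·(-37) = -148 - (-185) = 37
k: 5·6 - 26·37 = 30 - 962 = -932
KL × KM = (-938, 37, -932)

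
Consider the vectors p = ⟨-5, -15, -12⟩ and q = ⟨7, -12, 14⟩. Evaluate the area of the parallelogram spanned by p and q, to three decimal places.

i: (-15)·14 - (-12)·(-12) = -210 - 144 = -354
j: (-12)·7 - (-5)·14 = -84 - (-70) = -14
k: (-5)·(-12) - (-15)·7 = 60 - (-105) = 165
p × q = (-354, -14, 165)
|p × q| = √((-354)² + (-14)² + 165²) = √152737 ≈ 390.8158

390.816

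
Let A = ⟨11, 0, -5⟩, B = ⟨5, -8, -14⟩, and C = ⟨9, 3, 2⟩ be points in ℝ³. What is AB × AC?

(-29, 60, -34)

AB = (-6, -8, -9)
AC = (-2, 3, 7)
i: (-8)·7 - (-9)·3 = -56 - (-27) = -29
j: (-9)·(-2) - (-6)·7 = 18 - (-42) = 60
k: (-6)·3 - (-8)·(-2) = -18 - 16 = -34
AB × AC = (-29, 60, -34)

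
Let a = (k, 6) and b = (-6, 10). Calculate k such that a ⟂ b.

a · b = k·(-6) + 6·10 = 60 - 6k
Set equal to 0: -6k = -60, so k = 10.

10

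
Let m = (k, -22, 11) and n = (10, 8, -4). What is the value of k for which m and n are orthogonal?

m · n = k·10 + (-22)·8 + 11·(-4) = -220 + 10k
Set equal to 0: 10k = 220, so k = 22.

22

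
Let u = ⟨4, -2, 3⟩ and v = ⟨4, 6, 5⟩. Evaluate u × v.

(-28, -8, 32)

i: (-2)·5 - 3·6 = -10 - 18 = -28
j: 3·4 - 4·5 = 12 - 20 = -8
k: 4·6 - (-2)·4 = 24 - (-8) = 32
u × v = (-28, -8, 32)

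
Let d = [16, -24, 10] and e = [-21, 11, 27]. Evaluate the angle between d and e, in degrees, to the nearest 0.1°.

d · e = 16·(-21) + (-24)·11 + 10·27 = -336 - 264 + 270 = -330
|d|² = 256 + 576 + 100 = 932,  |d| = √932 ≈ 30.528675
|e|² = 441 + 121 + 729 = 1291,  |e| = √1291 ≈ 35.930488
cos θ = -330 / (30.528675 · 35.930488) ≈ -0.30085
θ = arccos(-0.30085) ≈ 107.5°

107.5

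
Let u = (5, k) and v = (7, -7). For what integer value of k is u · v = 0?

5

u · v = 5·7 + k·(-7) = 35 - 7k
Set equal to 0: -7k = -35, so k = 5.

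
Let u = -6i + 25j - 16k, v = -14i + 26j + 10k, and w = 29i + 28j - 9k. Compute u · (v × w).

v × w:
i: 26·(-9) - 10·28 = -234 - 280 = -514
j: 10·29 - (-14)·(-9) = 290 - 126 = 164
k: (-14)·28 - 26·29 = -392 - 754 = -1146
v × w = (-514, 164, -1146)
u · (v × w) = (-6)·(-514) + 25·164 + (-16)·(-1146) = 3084 + 4100 + 18336 = 25520

25520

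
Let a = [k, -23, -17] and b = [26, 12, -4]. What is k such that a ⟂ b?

a · b = k·26 + (-23)·12 + (-17)·(-4) = -208 + 26k
Set equal to 0: 26k = 208, so k = 8.

8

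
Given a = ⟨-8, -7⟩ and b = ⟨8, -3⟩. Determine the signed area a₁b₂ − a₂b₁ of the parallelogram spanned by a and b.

(-8)·(-3) - (-7)·8 = 24 - (-56) = 80

80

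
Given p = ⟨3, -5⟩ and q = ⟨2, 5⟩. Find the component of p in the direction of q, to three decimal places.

-3.528

p · q = 3·2 + (-5)·5 = 6 - 25 = -19
|q| = √(4 + 25) = √29 ≈ 5.3852
comp_q p = -19 / √29 ≈ -3.528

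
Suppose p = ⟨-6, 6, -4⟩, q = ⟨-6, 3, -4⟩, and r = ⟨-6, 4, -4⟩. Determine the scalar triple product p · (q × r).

q × r:
i: 3·(-4) - (-4)·4 = -12 - (-16) = 4
j: (-4)·(-6) - (-6)·(-4) = 24 - 24 = 0
k: (-6)·4 - 3·(-6) = -24 - (-18) = -6
q × r = (4, 0, -6)
p · (q × r) = (-6)·4 + 6·0 + (-4)·(-6) = -24 + 0 + 24 = 0

0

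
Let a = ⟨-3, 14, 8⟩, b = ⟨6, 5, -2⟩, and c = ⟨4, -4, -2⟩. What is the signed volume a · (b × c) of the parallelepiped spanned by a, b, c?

-242

b × c:
i: 5·(-2) - (-2)·(-4) = -10 - 8 = -18
j: (-2)·4 - 6·(-2) = -8 - (-12) = 4
k: 6·(-4) - 5·4 = -24 - 20 = -44
b × c = (-18, 4, -44)
a · (b × c) = (-3)·(-18) + 14·4 + 8·(-44) = 54 + 56 - 352 = -242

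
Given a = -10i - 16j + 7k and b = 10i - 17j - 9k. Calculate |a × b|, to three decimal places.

422.456

i: (-16)·(-9) - 7·(-17) = 144 - (-119) = 263
j: 7·10 - (-10)·(-9) = 70 - 90 = -20
k: (-10)·(-17) - (-16)·10 = 170 - (-160) = 330
a × b = (263, -20, 330)
|a × b| = √(263² + (-20)² + 330²) = √178469 ≈ 422.4559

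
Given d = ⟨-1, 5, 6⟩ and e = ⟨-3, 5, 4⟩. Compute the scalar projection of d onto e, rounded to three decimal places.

d · e = (-1)·(-3) + 5·5 + 6·4 = 3 + 25 + 24 = 52
|e| = √(9 + 25 + 16) = √50 ≈ 7.0711
comp_e d = 52 / √50 ≈ 7.354

7.354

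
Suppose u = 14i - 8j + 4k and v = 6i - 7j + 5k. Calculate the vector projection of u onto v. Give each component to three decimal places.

(8.727, -10.182, 7.273)

u · v = 14·6 + (-8)·(-7) + 4·5 = 84 + 56 + 20 = 160
|v|² = 36 + 49 + 25 = 110
proj_v u = (160/110) · (6, -7, 5) ≈ (8.727, -10.182, 7.273)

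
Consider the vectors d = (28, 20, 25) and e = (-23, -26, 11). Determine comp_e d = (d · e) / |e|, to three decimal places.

-24.413

d · e = 28·(-23) + 20·(-26) + 25·11 = -644 - 520 + 275 = -889
|e| = √(529 + 676 + 121) = √1326 ≈ 36.4143
comp_e d = -889 / √1326 ≈ -24.413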